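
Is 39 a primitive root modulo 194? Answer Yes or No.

Yes

φ(194) = φ(2)·φ(97) = 1·96 = 96 = 2^5 · 3.
39 is a primitive root mod 194 iff 39^(φ(194)/q) ≢ 1 for every prime q | φ(194), i.e. q ∈ {2, 3}.
39^48 ≡ 193 (mod 194)  [q = 2: ≢ 1 ✓]
39^32 ≡ 61 (mod 194)  [q = 3: ≢ 1 ✓]
Every test exponent gives a nontrivial residue, hence 39 generates the full group.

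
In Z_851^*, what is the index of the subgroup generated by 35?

2

By Lagrange's theorem, ord_851(35) divides φ(851) = φ(23·37) = (23−1)·(37−1) = 22·36 = 792 = 2^3 · 3^2 · 11.
Divisors of 792: 1, 2, 3, 4, 6, 8, 9, 11, 12, 18, 22, 24, 33, 36, 44, 66, 72, 88, 99, 132, 198, 264, 396, 792.
Evaluate successive powers at the divisors of 792:
35^1 ≡ 35
35^2 ≡ 374
35^3 ≡ 325
35^4 ≡ 312
35^6 ≡ 101
35^8 ≡ 330
35^9 ≡ 487
35^11 ≡ 24
35^12 ≡ 840
35^18 ≡ 591
35^22 ≡ 576
35^24 ≡ 121
35^33 ≡ 208
35^36 ≡ 371
35^44 ≡ 737
35^66 ≡ 714
35^72 ≡ 630
35^88 ≡ 231
35^99 ≡ 438
35^132 ≡ 47
35^198 ≡ 369
35^264 ≡ 507
35^396 ≡ 1
Thus |⟨35⟩| = ord(35) = 396.
[(Z/851Z)^× : ⟨35⟩] = 792/396 = 2.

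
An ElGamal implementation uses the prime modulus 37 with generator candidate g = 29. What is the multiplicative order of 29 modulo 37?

12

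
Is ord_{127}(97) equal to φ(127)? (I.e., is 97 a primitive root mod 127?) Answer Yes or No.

Yes

φ(127) = 127 − 1 = 126 = 2 · 3^2 · 7.
Test 97^(126/q) mod 127 for each prime factor q of 126:
97^63 ≡ 126 (mod 127)  [q = 2: ≢ 1 ✓]
97^42 ≡ 107 (mod 127)  [q = 3: ≢ 1 ✓]
97^18 ≡ 32 (mod 127)  [q = 7: ≢ 1 ✓]
Every test exponent gives a nontrivial residue, hence 97 generates the full group.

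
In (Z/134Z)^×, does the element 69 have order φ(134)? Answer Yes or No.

Yes

φ(134) = φ(2)·φ(67) = 1·66 = 66 = 2 · 3 · 11.
It suffices to check that the order of 69 is not a proper divisor of 66: compute 69^(66/q) for q ∈ {2, 3, 11}.
69^33 ≡ 133 (mod 134)  [q = 2: ≢ 1 ✓]
69^22 ≡ 37 (mod 134)  [q = 3: ≢ 1 ✓]
69^6 ≡ 131 (mod 134)  [q = 11: ≢ 1 ✓]
Every test exponent gives a nontrivial residue, hence 69 generates the full group.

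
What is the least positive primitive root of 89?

3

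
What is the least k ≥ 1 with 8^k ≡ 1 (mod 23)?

By Lagrange's theorem, ord_23(8) divides φ(23) = 23 − 1 = 22 = 2 · 11.
Divisors of 22: 1, 2, 11, 22.
Compute 8^d (mod 23) for the divisors d until we hit 1:
8^1 ≡ 8
8^2 ≡ 18
8^11 ≡ 1
Therefore the multiplicative order of 8 modulo 23 is 11.

11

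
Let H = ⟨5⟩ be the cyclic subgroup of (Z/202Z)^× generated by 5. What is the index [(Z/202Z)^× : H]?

Since 5 ∈ (Z/202Z)^×, its order divides φ(202) = φ(2)·φ(101) = 1·100 = 100 = 2^2 · 5^2.
Divisors of 100: 1, 2, 4, 5, 10, 20, 25, 50, 100.
Compute 5^d (mod 202) for the divisors d until we hit 1:
5^1 ≡ 5 (mod 202)
5^2 ≡ 25 (mod 202)
5^4 ≡ 19 (mod 202)
5^5 ≡ 95 (mod 202)
5^10 ≡ 137 (mod 202)
5^20 ≡ 185 (mod 202)
5^25 ≡ 1 (mod 202) ✓
So ord_202(5) = 25, hence |⟨5⟩| = 25.
The index is φ(202) / ord(5) = 100 / 25 = 4.

4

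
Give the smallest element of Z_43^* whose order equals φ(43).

3

φ(43) = 43 − 1 = 42 = 2 · 3 · 7.
Test candidates g = 2, 3, … against the prime factors q ∈ {2, 3, 7} of φ(43): g is a generator iff g^(42/q) ≢ 1 for every such q.
g = 2: 2^21 ≡ 42; 2^14 ≡ 1 — hits 1, so not a primitive root.
g = 3: 3^21 ≡ 42; 3^14 ≡ 36; 3^6 ≡ 41 — none is 1, so 3 is a primitive root.
Hence the least primitive root of 43 is 3.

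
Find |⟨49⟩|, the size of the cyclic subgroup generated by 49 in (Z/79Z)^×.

ord(49) | φ(79) = 79 − 1 = 78 = 2 · 3 · 13.
Divisors of 78: 1, 2, 3, 6, 13, 26, 39, 78.
Evaluate successive powers at the divisors of 78:
49^1 ≡ 49
49^2 ≡ 31
49^3 ≡ 18
49^6 ≡ 8
49^13 ≡ 55
49^26 ≡ 23
49^39 ≡ 1
Therefore the multiplicative order of 49 modulo 79 is 39.

39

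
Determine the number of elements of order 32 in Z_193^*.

16

φ(193) = 193 − 1 = 192 = 2^6 · 3.
In a cyclic group of order 192, there are φ(d) elements of order d for each divisor d of 192, and zero for non-divisors.
32 = 2^5 divides 192, and φ(32) = 16.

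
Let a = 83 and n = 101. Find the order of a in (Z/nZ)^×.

The order of 83 must divide φ(101) = 101 − 1 = 100 = 2^2 · 5^2.
Divisors of 100: 1, 2, 4, 5, 10, 20, 25, 50, 100.
Check 83^d mod 101 for each divisor in increasing order:
83^1 ≡ 83
83^2 ≡ 21
83^4 ≡ 37
83^5 ≡ 41
83^10 ≡ 65
83^20 ≡ 84
83^25 ≡ 10
83^50 ≡ 100
83^100 ≡ 1
Therefore the multiplicative order of 83 modulo 101 is 100.

100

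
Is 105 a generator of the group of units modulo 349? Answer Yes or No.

φ(349) = 349 − 1 = 348 = 2^2 · 3 · 29.
It suffices to check that the order of 105 is not a proper divisor of 348: compute 105^(348/q) for q ∈ {2, 3, 29}.
105^174 ≡ 348 (mod 349)  [q = 2: ≢ 1 ✓]
105^116 ≡ 122 (mod 349)  [q = 3: ≢ 1 ✓]
105^12 ≡ 257 (mod 349)  [q = 29: ≢ 1 ✓]
All checks pass, so 105 has order 348 and is a primitive root modulo 349.

Yes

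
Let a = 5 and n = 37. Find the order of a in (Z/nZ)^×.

The order of 5 must divide φ(37) = 37 − 1 = 36 = 2^2 · 3^2.
Divisors of 36: 1, 2, 3, 4, 6, 9, 12, 18, 36.
Evaluate successive powers at the divisors of 36:
5^1 ≡ 5
5^2 ≡ 25
5^3 ≡ 14
5^4 ≡ 33
5^6 ≡ 11
5^9 ≡ 6
5^12 ≡ 10
5^18 ≡ 36
5^36 ≡ 1
Therefore the multiplicative order of 5 modulo 37 is 36.

36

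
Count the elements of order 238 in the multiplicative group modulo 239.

96

φ(239) = 239 − 1 = 238 = 2 · 7 · 17.
Since (Z/239Z)^× is cyclic of order 238, the number of elements of order d is φ(d) when d | 238 and 0 otherwise.
238 = 2 · 7 · 17 divides 238, and φ(238) = 96.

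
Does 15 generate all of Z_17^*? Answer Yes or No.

No

φ(17) = 17 − 1 = 16 = 2^4.
15 is a primitive root mod 17 iff 15^(φ(17)/q) ≢ 1 for every prime q | φ(17), i.e. q ∈ {2}.
15^8 ≡ 1 (mod 17)  [q = 2: ≡ 1 ✗]
15^8 ≡ 1 shows ord(15) | 8, strictly less than φ(17); not a primitive root.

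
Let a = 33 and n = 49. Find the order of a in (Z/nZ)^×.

42

ord(33) | φ(49) = φ(7^2) = 7·(7−1) = 42 = 2 · 3 · 7.
Divisors of 42: 1, 2, 3, 6, 7, 14, 21, 42.
Compute 33^d (mod 49) for the divisors d until we hit 1:
33^1 ≡ 33 (mod 49)
33^2 ≡ 11 (mod 49)
33^3 ≡ 20 (mod 49)
33^6 ≡ 8 (mod 49)
33^7 ≡ 19 (mod 49)
33^14 ≡ 18 (mod 49)
33^21 ≡ 48 (mod 49)
33^42 ≡ 1 (mod 49) ✓
Therefore the multiplicative order of 33 modulo 49 is 42.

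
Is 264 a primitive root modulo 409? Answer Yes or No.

Yes

φ(409) = 409 − 1 = 408 = 2^3 · 3 · 17.
264 is a primitive root mod 409 iff 264^(φ(409)/q) ≢ 1 for every prime q | φ(409), i.e. q ∈ {2, 3, 17}.
264^204 ≡ 408 (mod 409)  [q = 2: ≢ 1 ✓]
264^136 ≡ 53 (mod 409)  [q = 3: ≢ 1 ✓]
264^24 ≡ 69 (mod 409)  [q = 17: ≢ 1 ✓]
None equal 1, so ord_409(264) = 408: 264 is a primitive root.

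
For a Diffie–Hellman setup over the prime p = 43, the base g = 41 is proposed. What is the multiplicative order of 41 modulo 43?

Since 41 ∈ (Z/43Z)^×, its order divides φ(43) = 43 − 1 = 42 = 2 · 3 · 7.
Divisors of 42: 1, 2, 3, 6, 7, 14, 21, 42.
Compute 41^d (mod 43) for the divisors d until we hit 1:
41^1 ≡ 41 (mod 43)
41^2 ≡ 4 (mod 43)
41^3 ≡ 35 (mod 43)
41^6 ≡ 21 (mod 43)
41^7 ≡ 1 (mod 43) ✓
The smallest such exponent is 7, so the order of 41 is 7.

7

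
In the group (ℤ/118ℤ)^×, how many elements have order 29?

28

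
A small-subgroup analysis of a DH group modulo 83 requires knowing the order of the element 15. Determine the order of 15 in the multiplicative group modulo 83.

The order of 15 must divide φ(83) = 83 − 1 = 82 = 2 · 41.
Divisors of 82: 1, 2, 41, 82.
Test each divisor d:
15^1 ≡ 15
15^2 ≡ 59
15^41 ≡ 82
15^82 ≡ 1
Therefore the multiplicative order of 15 modulo 83 is 82.

82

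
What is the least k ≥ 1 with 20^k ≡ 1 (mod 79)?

39

Since 20 ∈ (Z/79Z)^×, its order divides φ(79) = 79 − 1 = 78 = 2 · 3 · 13.
Divisors of 78: 1, 2, 3, 6, 13, 26, 39, 78.
Check 20^d mod 79 for each divisor in increasing order:
20^1 ≡ 20 (mod 79)
20^2 ≡ 5 (mod 79)
20^3 ≡ 21 (mod 79)
20^6 ≡ 46 (mod 79)
20^13 ≡ 55 (mod 79)
20^26 ≡ 23 (mod 79)
20^39 ≡ 1 (mod 79) ✓
The smallest such exponent is 39, so the order of 20 is 39.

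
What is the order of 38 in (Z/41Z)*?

The order of 38 must divide φ(41) = 41 − 1 = 40 = 2^3 · 5.
Divisors of 40: 1, 2, 4, 5, 8, 10, 20, 40.
Evaluate successive powers at the divisors of 40:
38^1 ≡ 38
38^2 ≡ 9
38^4 ≡ 40
38^5 ≡ 3
38^8 ≡ 1
The smallest such exponent is 8, so the order of 38 is 8.

8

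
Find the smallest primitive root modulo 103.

φ(103) = 103 − 1 = 102 = 2 · 3 · 17.
Test candidates g = 2, 3, … against the prime factors q ∈ {2, 3, 17} of φ(103): g is a generator iff g^(102/q) ≢ 1 for every such q.
g = 2: 2^51 ≡ 1 — hits 1, so not a primitive root.
g = 3: 3^51 ≡ 102; 3^34 ≡ 1 — hits 1, so not a primitive root.
g = 4: 4^51 ≡ 1 — hits 1, so not a primitive root.
g = 5: 5^51 ≡ 102; 5^34 ≡ 56; 5^6 ≡ 72 — none is 1, so 5 is a primitive root.
So 5 is the smallest generator of (Z/103Z)^×.

5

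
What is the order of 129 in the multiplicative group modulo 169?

26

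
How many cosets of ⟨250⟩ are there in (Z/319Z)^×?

ord(250) | φ(319) = φ(11·29) = (11−1)·(29−1) = 10·28 = 280 = 2^3 · 5 · 7.
Divisors of 280: 1, 2, 4, 5, 7, 8, 10, 14, 20, 28, 35, 40, 56, 70, 140, 280.
Evaluate successive powers at the divisors of 280:
250^1 ≡ 250 (mod 319)
250^2 ≡ 295 (mod 319)
250^4 ≡ 257 (mod 319)
250^5 ≡ 131 (mod 319)
250^7 ≡ 46 (mod 319)
250^8 ≡ 16 (mod 319)
250^10 ≡ 254 (mod 319)
250^14 ≡ 202 (mod 319)
250^20 ≡ 78 (mod 319)
250^28 ≡ 291 (mod 319)
250^35 ≡ 307 (mod 319)
250^40 ≡ 23 (mod 319)
250^56 ≡ 146 (mod 319)
250^70 ≡ 144 (mod 319)
250^140 ≡ 1 (mod 319) ✓
So ord_319(250) = 140, hence |⟨250⟩| = 140.
The index is φ(319) / ord(250) = 280 / 140 = 2.

2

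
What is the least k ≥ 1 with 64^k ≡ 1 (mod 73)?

3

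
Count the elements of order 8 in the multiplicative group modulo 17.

φ(17) = 17 − 1 = 16 = 2^4.
In a cyclic group of order 16, there are φ(d) elements of order d for each divisor d of 16, and zero for non-divisors.
8 = 2^3 divides 16, and φ(8) = 4.

4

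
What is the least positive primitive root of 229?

6

φ(229) = 229 − 1 = 228 = 2^2 · 3 · 19.
g is a primitive root iff g^(228/q) ≢ 1 (mod 229) for each prime q ∈ {2, 3, 19}.
g = 2: 2^114 ≡ 228; 2^76 ≡ 1 — hits 1, so not a primitive root.
g = 3: 3^114 ≡ 1 — hits 1, so not a primitive root.
g = 4: 4^114 ≡ 1 — hits 1, so not a primitive root.
g = 5: 5^114 ≡ 1 — hits 1, so not a primitive root.
g = 6: 6^114 ≡ 228; 6^76 ≡ 134; 6^12 ≡ 165 — none is 1, so 6 is a primitive root.
The smallest primitive root modulo 229 is 6.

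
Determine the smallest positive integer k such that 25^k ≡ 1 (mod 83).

41

By Lagrange's theorem, ord_83(25) divides φ(83) = 83 − 1 = 82 = 2 · 41.
Divisors of 82: 1, 2, 41, 82.
Evaluate successive powers at the divisors of 82:
25^1 ≡ 25 (mod 83)
25^2 ≡ 44 (mod 83)
25^41 ≡ 1 (mod 83) ✓
Hence ord(25) = 41.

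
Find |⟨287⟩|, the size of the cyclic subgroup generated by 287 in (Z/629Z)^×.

By Lagrange's theorem, ord_629(287) divides φ(629) = φ(17·37) = (17−1)·(37−1) = 16·36 = 576 = 2^6 · 3^2.
Divisors of 576: 1, 2, 3, 4, 6, 8, 9, 12, 16, 18, 24, 32, 36, 48, 64, 72, 96, 144, 192, 288, 576.
Compute 287^d (mod 629) for the divisors d until we hit 1:
287^1 ≡ 287
287^2 ≡ 599
287^3 ≡ 196
287^4 ≡ 271
287^6 ≡ 47
287^8 ≡ 477
287^9 ≡ 406
287^12 ≡ 322
287^16 ≡ 460
287^18 ≡ 38
287^24 ≡ 528
287^32 ≡ 256
287^36 ≡ 186
287^48 ≡ 137
287^64 ≡ 120
287^72 ≡ 1
Therefore the multiplicative order of 287 modulo 629 is 72.

72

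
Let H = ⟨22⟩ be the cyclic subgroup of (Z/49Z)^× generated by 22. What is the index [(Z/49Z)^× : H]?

6

By Lagrange's theorem, ord_49(22) divides φ(49) = φ(7^2) = 7·(7−1) = 42 = 2 · 3 · 7.
Divisors of 42: 1, 2, 3, 6, 7, 14, 21, 42.
Compute 22^d (mod 49) for the divisors d until we hit 1:
22^1 ≡ 22 (mod 49)
22^2 ≡ 43 (mod 49)
22^3 ≡ 15 (mod 49)
22^6 ≡ 29 (mod 49)
22^7 ≡ 1 (mod 49) ✓
So ord_49(22) = 7, hence |⟨22⟩| = 7.
[(Z/49Z)^× : ⟨22⟩] = 42/7 = 6.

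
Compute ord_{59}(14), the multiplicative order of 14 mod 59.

58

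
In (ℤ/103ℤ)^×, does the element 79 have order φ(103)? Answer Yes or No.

No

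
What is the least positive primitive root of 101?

2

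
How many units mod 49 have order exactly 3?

φ(49) = φ(7^2) = 7·(7−1) = 42 = 2 · 3 · 7.
(Z/49Z)^× is cyclic (|G| = 42); a cyclic group of order m has exactly φ(d) elements of each order d | m, and none otherwise.
3 | 42, and φ(3) = 3 − 1 = 2.

2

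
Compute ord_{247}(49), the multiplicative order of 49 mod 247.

6

The order of 49 must divide φ(247) = φ(13·19) = (13−1)·(19−1) = 12·18 = 216 = 2^3 · 3^3.
Divisors of 216: 1, 2, 3, 4, 6, 8, 9, 12, 18, 24, 27, 36, 54, 72, 108, 216.
Check 49^d mod 247 for each divisor in increasing order:
49^1 ≡ 49 (mod 247)
49^2 ≡ 178 (mod 247)
49^3 ≡ 77 (mod 247)
49^4 ≡ 68 (mod 247)
49^6 ≡ 1 (mod 247) ✓
Hence ord(49) = 6.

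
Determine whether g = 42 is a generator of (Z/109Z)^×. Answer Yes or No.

φ(109) = 109 − 1 = 108 = 2^2 · 3^3.
It suffices to check that the order of 42 is not a proper divisor of 108: compute 42^(108/q) for q ∈ {2, 3}.
42^54 ≡ 108 (mod 109)  [q = 2: ≢ 1 ✓]
42^36 ≡ 45 (mod 109)  [q = 3: ≢ 1 ✓]
All checks pass, so 42 has order 108 and is a primitive root modulo 109.

Yes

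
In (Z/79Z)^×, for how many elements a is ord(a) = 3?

2

φ(79) = 79 − 1 = 78 = 2 · 3 · 13.
(Z/79Z)^× is cyclic (|G| = 78); a cyclic group of order m has exactly φ(d) elements of each order d | m, and none otherwise.
3 | 78, and φ(3) = 3 − 1 = 2.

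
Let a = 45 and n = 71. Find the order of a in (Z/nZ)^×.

By Lagrange's theorem, ord_71(45) divides φ(71) = 71 − 1 = 70 = 2 · 5 · 7.
Divisors of 70: 1, 2, 5, 7, 10, 14, 35, 70.
Compute 45^d (mod 71) for the divisors d until we hit 1:
45^1 ≡ 45 (mod 71)
45^2 ≡ 37 (mod 71)
45^5 ≡ 48 (mod 71)
45^7 ≡ 1 (mod 71) ✓
Hence ord(45) = 7.

7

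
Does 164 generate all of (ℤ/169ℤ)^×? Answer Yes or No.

φ(169) = φ(13^2) = 13·(13−1) = 156 = 2^2 · 3 · 13.
It suffices to check that the order of 164 is not a proper divisor of 156: compute 164^(156/q) for q ∈ {2, 3, 13}.
164^78 ≡ 168 (mod 169)  [q = 2: ≢ 1 ✓]
164^52 ≡ 1 (mod 169)  [q = 3: ≡ 1 ✗]
164^12 ≡ 14 (mod 169)  [q = 13: ≢ 1 ✓]
Since 164^52 ≡ 1, the order of 164 divides 52 < 156, so 164 is not a primitive root.

No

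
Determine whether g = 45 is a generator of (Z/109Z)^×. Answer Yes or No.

No

φ(109) = 109 − 1 = 108 = 2^2 · 3^3.
An element g generates (Z/109Z)^× iff g^(108/q) ≢ 1 (mod 109) for each prime q ∈ {2, 3}.
45^54 ≡ 1 (mod 109)  [q = 2: ≡ 1 ✗]
45^36 ≡ 1 (mod 109)  [q = 3: ≡ 1 ✗]
45^54 ≡ 1 shows ord(45) | 54, strictly less than φ(109); not a primitive root.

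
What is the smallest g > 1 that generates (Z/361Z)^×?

φ(361) = φ(19^2) = 19·(19−1) = 342 = 2 · 3^2 · 19.
g is a primitive root iff g^(342/q) ≢ 1 (mod 361) for each prime q ∈ {2, 3, 19}.
g = 2: 2^171 ≡ 360; 2^114 ≡ 292; 2^18 ≡ 58 — none is 1, so 2 is a primitive root.
So 2 is the smallest generator of (Z/361Z)^×.

2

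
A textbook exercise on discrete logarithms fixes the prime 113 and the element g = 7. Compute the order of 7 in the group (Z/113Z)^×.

ord(7) | φ(113) = 113 − 1 = 112 = 2^4 · 7.
Divisors of 112: 1, 2, 4, 7, 8, 14, 16, 28, 56, 112.
Evaluate successive powers at the divisors of 112:
7^1 ≡ 7
7^2 ≡ 49
7^4 ≡ 28
7^7 ≡ 112
7^8 ≡ 106
7^14 ≡ 1
So ord_113(7) = 14.

14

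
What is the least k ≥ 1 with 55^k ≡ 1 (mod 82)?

8

The order of 55 must divide φ(82) = φ(2)·φ(41) = 1·40 = 40 = 2^3 · 5.
Divisors of 40: 1, 2, 4, 5, 8, 10, 20, 40.
Compute 55^d (mod 82) for the divisors d until we hit 1:
55^1 ≡ 55 (mod 82)
55^2 ≡ 73 (mod 82)
55^4 ≡ 81 (mod 82)
55^5 ≡ 27 (mod 82)
55^8 ≡ 1 (mod 82) ✓
The smallest such exponent is 8, so the order of 55 is 8.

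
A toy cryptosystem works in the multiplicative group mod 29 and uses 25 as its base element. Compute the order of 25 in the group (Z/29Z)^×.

By Lagrange's theorem, ord_29(25) divides φ(29) = 29 − 1 = 28 = 2^2 · 7.
Divisors of 28: 1, 2, 4, 7, 14, 28.
Evaluate successive powers at the divisors of 28:
25^1 ≡ 25 (mod 29)
25^2 ≡ 16 (mod 29)
25^4 ≡ 24 (mod 29)
25^7 ≡ 1 (mod 29) ✓
So ord_29(25) = 7.

7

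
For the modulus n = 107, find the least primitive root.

φ(107) = 107 − 1 = 106 = 2 · 53.
Test candidates g = 2, 3, … against the prime factors q ∈ {2, 53} of φ(107): g is a generator iff g^(106/q) ≢ 1 for every such q.
g = 2: 2^53 ≡ 106; 2^2 ≡ 4 — none is 1, so 2 is a primitive root.
Hence the least primitive root of 107 is 2.

2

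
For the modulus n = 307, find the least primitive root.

φ(307) = 307 − 1 = 306 = 2 · 3^2 · 17.
Test candidates g = 2, 3, … against the prime factors q ∈ {2, 3, 17} of φ(307): g is a generator iff g^(306/q) ≢ 1 for every such q.
g = 2: 2^153 ≡ 306; 2^102 ≡ 1 — hits 1, so not a primitive root.
g = 3: 3^153 ≡ 306; 3^102 ≡ 1 — hits 1, so not a primitive root.
g = 4: 4^153 ≡ 1 — hits 1, so not a primitive root.
g = 5: 5^153 ≡ 306; 5^102 ≡ 289; 5^18 ≡ 81 — none is 1, so 5 is a primitive root.
Hence the least primitive root of 307 is 5.

5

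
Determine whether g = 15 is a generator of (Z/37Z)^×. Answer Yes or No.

Yes

φ(37) = 37 − 1 = 36 = 2^2 · 3^2.
15 is a primitive root mod 37 iff 15^(φ(37)/q) ≢ 1 for every prime q | φ(37), i.e. q ∈ {2, 3}.
15^18 ≡ 36 (mod 37)  [q = 2: ≢ 1 ✓]
15^12 ≡ 26 (mod 37)  [q = 3: ≢ 1 ✓]
None equal 1, so ord_37(15) = 36: 15 is a primitive root.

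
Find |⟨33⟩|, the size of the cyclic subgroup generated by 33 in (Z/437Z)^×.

The order of 33 must divide φ(437) = φ(19·23) = (19−1)·(23−1) = 18·22 = 396 = 2^2 · 3^2 · 11.
Divisors of 396: 1, 2, 3, 4, 6, 9, 11, 12, 18, 22, 33, 36, 44, 66, 99, 132, 198, 396.
Evaluate successive powers at the divisors of 396:
33^1 ≡ 33 (mod 437)
33^2 ≡ 215 (mod 437)
33^3 ≡ 103 (mod 437)
33^4 ≡ 340 (mod 437)
33^6 ≡ 121 (mod 437)
33^9 ≡ 227 (mod 437)
33^11 ≡ 298 (mod 437)
33^12 ≡ 220 (mod 437)
33^18 ≡ 400 (mod 437)
33^22 ≡ 93 (mod 437)
33^33 ≡ 183 (mod 437)
33^36 ≡ 58 (mod 437)
33^44 ≡ 346 (mod 437)
33^66 ≡ 277 (mod 437)
33^99 ≡ 436 (mod 437)
33^132 ≡ 254 (mod 437)
33^198 ≡ 1 (mod 437) ✓
Therefore the multiplicative order of 33 modulo 437 is 198.

198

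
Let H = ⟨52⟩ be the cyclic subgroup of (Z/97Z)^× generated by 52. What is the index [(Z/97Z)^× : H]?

By Lagrange's theorem, ord_97(52) divides φ(97) = 97 − 1 = 96 = 2^5 · 3.
Divisors of 96: 1, 2, 3, 4, 6, 8, 12, 16, 24, 32, 48, 96.
Test each divisor d:
52^1 ≡ 52
52^2 ≡ 85
52^3 ≡ 55
52^4 ≡ 47
52^6 ≡ 18
52^8 ≡ 75
52^12 ≡ 33
52^16 ≡ 96
52^24 ≡ 22
52^32 ≡ 1
Thus |⟨52⟩| = ord(52) = 32.
The index is φ(97) / ord(52) = 96 / 32 = 3.

3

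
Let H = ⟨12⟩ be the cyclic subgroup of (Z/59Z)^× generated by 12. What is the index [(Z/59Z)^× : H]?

2

By Lagrange's theorem, ord_59(12) divides φ(59) = 59 − 1 = 58 = 2 · 29.
Divisors of 58: 1, 2, 29, 58.
Check 12^d mod 59 for each divisor in increasing order:
12^1 ≡ 12 (mod 59)
12^2 ≡ 26 (mod 59)
12^29 ≡ 1 (mod 59) ✓
The order of 12 is 29, so the subgroup it generates has 29 elements.
The index is φ(59) / ord(12) = 58 / 29 = 2.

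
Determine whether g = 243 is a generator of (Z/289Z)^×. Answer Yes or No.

φ(289) = φ(17^2) = 17·(17−1) = 272 = 2^4 · 17.
243 is a primitive root mod 289 iff 243^(φ(289)/q) ≢ 1 for every prime q | φ(289), i.e. q ∈ {2, 17}.
243^136 ≡ 288 (mod 289)  [q = 2: ≢ 1 ✓]
243^16 ≡ 273 (mod 289)  [q = 17: ≢ 1 ✓]
Every test exponent gives a nontrivial residue, hence 243 generates the full group.

Yes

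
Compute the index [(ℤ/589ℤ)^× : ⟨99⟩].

30

The order of 99 must divide φ(589) = φ(19·31) = (19−1)·(31−1) = 18·30 = 540 = 2^2 · 3^3 · 5.
Divisors of 540: 1, 2, 3, 4, 5, 6, 9, 10, 12, 15, 18, 20, 27, 30, 36, 45, 54, 60, 90, 108, 135, 180, 270, 540.
Test each divisor d:
99^1 ≡ 99 (mod 589)
99^2 ≡ 377 (mod 589)
99^3 ≡ 216 (mod 589)
99^4 ≡ 180 (mod 589)
99^5 ≡ 150 (mod 589)
99^6 ≡ 125 (mod 589)
99^9 ≡ 495 (mod 589)
99^10 ≡ 118 (mod 589)
99^12 ≡ 311 (mod 589)
99^15 ≡ 30 (mod 589)
99^18 ≡ 1 (mod 589) ✓
So ord_589(99) = 18, hence |⟨99⟩| = 18.
Index = |(Z/589Z)^×| / |⟨99⟩| = 540 / 18 = 30.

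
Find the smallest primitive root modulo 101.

2

φ(101) = 101 − 1 = 100 = 2^2 · 5^2.
Test candidates g = 2, 3, … against the prime factors q ∈ {2, 5} of φ(101): g is a generator iff g^(100/q) ≢ 1 for every such q.
g = 2: 2^50 ≡ 100; 2^20 ≡ 95 — none is 1, so 2 is a primitive root.
So 2 is the smallest generator of (Z/101Z)^×.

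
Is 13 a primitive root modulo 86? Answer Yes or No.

φ(86) = φ(2)·φ(43) = 1·42 = 42 = 2 · 3 · 7.
It suffices to check that the order of 13 is not a proper divisor of 42: compute 13^(42/q) for q ∈ {2, 3, 7}.
13^21 ≡ 1 (mod 86)  [q = 2: ≡ 1 ✗]
13^14 ≡ 49 (mod 86)  [q = 3: ≢ 1 ✓]
13^6 ≡ 59 (mod 86)  [q = 7: ≢ 1 ✓]
The check at q = 2 fails, so 13 generates a proper subgroup.

No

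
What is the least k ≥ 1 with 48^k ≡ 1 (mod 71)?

7

ord(48) | φ(71) = 71 − 1 = 70 = 2 · 5 · 7.
Divisors of 70: 1, 2, 5, 7, 10, 14, 35, 70.
Compute 48^d (mod 71) for the divisors d until we hit 1:
48^1 ≡ 48
48^2 ≡ 32
48^5 ≡ 20
48^7 ≡ 1
The smallest such exponent is 7, so the order of 48 is 7.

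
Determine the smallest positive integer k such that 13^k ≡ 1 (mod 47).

46

ord(13) | φ(47) = 47 − 1 = 46 = 2 · 23.
Divisors of 46: 1, 2, 23, 46.
Check 13^d mod 47 for each divisor in increasing order:
13^1 ≡ 13
13^2 ≡ 28
13^23 ≡ 46
13^46 ≡ 1
The smallest such exponent is 46, so the order of 13 is 46.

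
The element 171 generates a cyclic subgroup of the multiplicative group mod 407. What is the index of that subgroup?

6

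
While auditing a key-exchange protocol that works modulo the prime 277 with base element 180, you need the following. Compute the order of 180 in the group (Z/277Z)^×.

ord(180) | φ(277) = 277 − 1 = 276 = 2^2 · 3 · 23.
Divisors of 276: 1, 2, 3, 4, 6, 12, 23, 46, 69, 92, 138, 276.
Check 180^d mod 277 for each divisor in increasing order:
180^1 ≡ 180
180^2 ≡ 268
180^3 ≡ 42
180^4 ≡ 81
180^6 ≡ 102
180^12 ≡ 155
180^23 ≡ 95
180^46 ≡ 161
180^69 ≡ 60
180^92 ≡ 160
180^138 ≡ 276
180^276 ≡ 1
Hence ord(180) = 276.

276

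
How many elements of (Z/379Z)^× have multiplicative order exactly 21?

12

φ(379) = 379 − 1 = 378 = 2 · 3^3 · 7.
In a cyclic group of order 378, there are φ(d) elements of order d for each divisor d of 378, and zero for non-divisors.
21 = 3 · 7 divides 378, and φ(21) = 12.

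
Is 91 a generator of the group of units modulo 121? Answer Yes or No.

φ(121) = φ(11^2) = 11·(11−1) = 110 = 2 · 5 · 11.
It suffices to check that the order of 91 is not a proper divisor of 110: compute 91^(110/q) for q ∈ {2, 5, 11}.
91^55 ≡ 1 (mod 121)  [q = 2: ≡ 1 ✗]
91^22 ≡ 9 (mod 121)  [q = 5: ≢ 1 ✓]
91^10 ≡ 12 (mod 121)  [q = 11: ≢ 1 ✓]
91^55 ≡ 1 shows ord(91) | 55, strictly less than φ(121); not a primitive root.

No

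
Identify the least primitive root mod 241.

φ(241) = 241 − 1 = 240 = 2^4 · 3 · 5.
g is a primitive root iff g^(240/q) ≢ 1 (mod 241) for each prime q ∈ {2, 3, 5}.
g = 2: 2^120 ≡ 1 — hits 1, so not a primitive root.
g = 3: 3^120 ≡ 1 — hits 1, so not a primitive root.
g = 4: 4^120 ≡ 1 — hits 1, so not a primitive root.
g = 5: 5^120 ≡ 1 — hits 1, so not a primitive root.
g = 6: 6^120 ≡ 1 — hits 1, so not a primitive root.
g = 7: 7^120 ≡ 240; 7^80 ≡ 15; 7^48 ≡ 91 — none is 1, so 7 is a primitive root.
So 7 is the smallest generator of (Z/241Z)^×.

7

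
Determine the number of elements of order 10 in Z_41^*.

φ(41) = 41 − 1 = 40 = 2^3 · 5.
Since (Z/41Z)^× is cyclic of order 40, the number of elements of order d is φ(d) when d | 40 and 0 otherwise.
10 = 2 · 5 divides 40, and φ(10) = 4.

4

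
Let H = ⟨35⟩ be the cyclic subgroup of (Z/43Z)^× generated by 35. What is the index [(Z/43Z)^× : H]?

The order of 35 must divide φ(43) = 43 − 1 = 42 = 2 · 3 · 7.
Divisors of 42: 1, 2, 3, 6, 7, 14, 21, 42.
Compute 35^d (mod 43) for the divisors d until we hit 1:
35^1 ≡ 35 (mod 43)
35^2 ≡ 21 (mod 43)
35^3 ≡ 4 (mod 43)
35^6 ≡ 16 (mod 43)
35^7 ≡ 1 (mod 43) ✓
The order of 35 is 7, so the subgroup it generates has 7 elements.
The index is φ(43) / ord(35) = 42 / 7 = 6.

6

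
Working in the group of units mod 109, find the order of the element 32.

The order of 32 must divide φ(109) = 109 − 1 = 108 = 2^2 · 3^3.
Divisors of 108: 1, 2, 3, 4, 6, 9, 12, 18, 27, 36, 54, 108.
Check 32^d mod 109 for each divisor in increasing order:
32^1 ≡ 32 (mod 109)
32^2 ≡ 43 (mod 109)
32^3 ≡ 68 (mod 109)
32^4 ≡ 105 (mod 109)
32^6 ≡ 46 (mod 109)
32^9 ≡ 76 (mod 109)
32^12 ≡ 45 (mod 109)
32^18 ≡ 108 (mod 109)
32^27 ≡ 33 (mod 109)
32^36 ≡ 1 (mod 109) ✓
The smallest such exponent is 36, so the order of 32 is 36.

36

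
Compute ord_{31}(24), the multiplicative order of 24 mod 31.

ord(24) | φ(31) = 31 − 1 = 30 = 2 · 3 · 5.
Divisors of 30: 1, 2, 3, 5, 6, 10, 15, 30.
Compute 24^d (mod 31) for the divisors d until we hit 1:
24^1 ≡ 24
24^2 ≡ 18
24^3 ≡ 29
24^5 ≡ 26
24^6 ≡ 4
24^10 ≡ 25
24^15 ≡ 30
24^30 ≡ 1
So ord_31(24) = 30.

30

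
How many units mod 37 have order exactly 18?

6

φ(37) = 37 − 1 = 36 = 2^2 · 3^2.
Since (Z/37Z)^× is cyclic of order 36, the number of elements of order d is φ(d) when d | 36 and 0 otherwise.
18 = 2 · 3^2 divides 36, and φ(18) = 6.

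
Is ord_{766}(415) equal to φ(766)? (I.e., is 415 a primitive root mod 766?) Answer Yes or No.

No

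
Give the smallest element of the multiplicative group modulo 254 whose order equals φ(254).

3

φ(254) = φ(2)·φ(127) = 1·126 = 126 = 2 · 3^2 · 7.
Test candidates g = 2, 3, … against the prime factors q ∈ {2, 3, 7} of φ(254): g is a generator iff g^(126/q) ≢ 1 for every such q.
g = 2: gcd(2, 254) = 2 > 1, not a unit — skip.
g = 3: 3^63 ≡ 253; 3^42 ≡ 107; 3^18 ≡ 131 — none is 1, so 3 is a primitive root.
The smallest primitive root modulo 254 is 3.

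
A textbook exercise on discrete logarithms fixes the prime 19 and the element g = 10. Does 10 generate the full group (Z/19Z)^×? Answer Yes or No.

Yes

φ(19) = 19 − 1 = 18 = 2 · 3^2.
An element g generates (Z/19Z)^× iff g^(18/q) ≢ 1 (mod 19) for each prime q ∈ {2, 3}.
10^9 ≡ 18 (mod 19)  [q = 2: ≢ 1 ✓]
10^6 ≡ 11 (mod 19)  [q = 3: ≢ 1 ✓]
Every test exponent gives a nontrivial residue, hence 10 generates the full group.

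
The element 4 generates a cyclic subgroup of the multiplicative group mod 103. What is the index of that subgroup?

2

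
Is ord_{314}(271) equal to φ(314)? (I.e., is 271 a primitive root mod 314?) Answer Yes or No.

Yes

φ(314) = φ(2)·φ(157) = 1·156 = 156 = 2^2 · 3 · 13.
An element g generates (Z/314Z)^× iff g^(156/q) ≢ 1 (mod 314) for each prime q ∈ {2, 3, 13}.
271^78 ≡ 313 (mod 314)  [q = 2: ≢ 1 ✓]
271^52 ≡ 301 (mod 314)  [q = 3: ≢ 1 ✓]
271^12 ≡ 39 (mod 314)  [q = 13: ≢ 1 ✓]
None equal 1, so ord_314(271) = 156: 271 is a primitive root.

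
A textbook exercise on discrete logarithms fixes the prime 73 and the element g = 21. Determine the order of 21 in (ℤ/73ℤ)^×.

24

ord(21) | φ(73) = 73 − 1 = 72 = 2^3 · 3^2.
Divisors of 72: 1, 2, 3, 4, 6, 8, 9, 12, 18, 24, 36, 72.
Evaluate successive powers at the divisors of 72:
21^1 ≡ 21 (mod 73)
21^2 ≡ 3 (mod 73)
21^3 ≡ 63 (mod 73)
21^4 ≡ 9 (mod 73)
21^6 ≡ 27 (mod 73)
21^8 ≡ 8 (mod 73)
21^9 ≡ 22 (mod 73)
21^12 ≡ 72 (mod 73)
21^18 ≡ 46 (mod 73)
21^24 ≡ 1 (mod 73) ✓
Therefore the multiplicative order of 21 modulo 73 is 24.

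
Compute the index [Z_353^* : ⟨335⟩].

ord(335) | φ(353) = 353 − 1 = 352 = 2^5 · 11.
Divisors of 352: 1, 2, 4, 8, 11, 16, 22, 32, 44, 88, 176, 352.
Evaluate successive powers at the divisors of 352:
335^1 ≡ 335
335^2 ≡ 324
335^4 ≡ 135
335^8 ≡ 222
335^11 ≡ 100
335^16 ≡ 217
335^22 ≡ 116
335^32 ≡ 140
335^44 ≡ 42
335^88 ≡ 352
335^176 ≡ 1
The order of 335 is 176, so the subgroup it generates has 176 elements.
The index is φ(353) / ord(335) = 352 / 176 = 2.

2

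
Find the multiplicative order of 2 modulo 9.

The order of 2 must divide φ(9) = φ(3^2) = 3·(3−1) = 6 = 2 · 3.
Divisors of 6: 1, 2, 3, 6.
Test each divisor d:
2^1 ≡ 2
2^2 ≡ 4
2^3 ≡ 8
2^6 ≡ 1
Hence ord(2) = 6.

6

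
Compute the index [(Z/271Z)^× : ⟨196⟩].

2

By Lagrange's theorem, ord_271(196) divides φ(271) = 271 − 1 = 270 = 2 · 3^3 · 5.
Divisors of 270: 1, 2, 3, 5, 6, 9, 10, 15, 18, 27, 30, 45, 54, 90, 135, 270.
Check 196^d mod 271 for each divisor in increasing order:
196^1 ≡ 196 (mod 271)
196^2 ≡ 205 (mod 271)
196^3 ≡ 72 (mod 271)
196^5 ≡ 126 (mod 271)
196^6 ≡ 35 (mod 271)
196^9 ≡ 81 (mod 271)
196^10 ≡ 158 (mod 271)
196^15 ≡ 125 (mod 271)
196^18 ≡ 57 (mod 271)
196^27 ≡ 10 (mod 271)
196^30 ≡ 178 (mod 271)
196^45 ≡ 28 (mod 271)
196^54 ≡ 100 (mod 271)
196^90 ≡ 242 (mod 271)
196^135 ≡ 1 (mod 271) ✓
The order of 196 is 135, so the subgroup it generates has 135 elements.
The index is φ(271) / ord(196) = 270 / 135 = 2.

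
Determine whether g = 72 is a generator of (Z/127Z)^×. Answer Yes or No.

φ(127) = 127 − 1 = 126 = 2 · 3^2 · 7.
An element g generates (Z/127Z)^× iff g^(126/q) ≢ 1 (mod 127) for each prime q ∈ {2, 3, 7}.
72^63 ≡ 1 (mod 127)  [q = 2: ≡ 1 ✗]
72^42 ≡ 19 (mod 127)  [q = 3: ≢ 1 ✓]
72^18 ≡ 4 (mod 127)  [q = 7: ≢ 1 ✓]
72^63 ≡ 1 shows ord(72) | 63, strictly less than φ(127); not a primitive root.

No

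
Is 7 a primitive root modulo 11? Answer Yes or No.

Yes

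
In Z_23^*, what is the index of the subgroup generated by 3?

The order of 3 must divide φ(23) = 23 − 1 = 22 = 2 · 11.
Divisors of 22: 1, 2, 11, 22.
Compute 3^d (mod 23) for the divisors d until we hit 1:
3^1 ≡ 3 (mod 23)
3^2 ≡ 9 (mod 23)
3^11 ≡ 1 (mod 23) ✓
So ord_23(3) = 11, hence |⟨3⟩| = 11.
[(Z/23Z)^× : ⟨3⟩] = 22/11 = 2.

2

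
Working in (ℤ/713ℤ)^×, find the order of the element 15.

110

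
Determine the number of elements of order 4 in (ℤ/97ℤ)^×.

2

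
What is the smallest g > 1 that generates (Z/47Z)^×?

5

φ(47) = 47 − 1 = 46 = 2 · 23.
g is a primitive root iff g^(46/q) ≢ 1 (mod 47) for each prime q ∈ {2, 23}.
g = 2: 2^23 ≡ 1 — hits 1, so not a primitive root.
g = 3: 3^23 ≡ 1 — hits 1, so not a primitive root.
g = 4: 4^23 ≡ 1 — hits 1, so not a primitive root.
g = 5: 5^23 ≡ 46; 5^2 ≡ 25 — none is 1, so 5 is a primitive root.
The smallest primitive root modulo 47 is 5.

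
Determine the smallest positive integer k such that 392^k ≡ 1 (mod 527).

15

By Lagrange's theorem, ord_527(392) divides φ(527) = φ(17·31) = (17−1)·(31−1) = 16·30 = 480 = 2^5 · 3 · 5.
Divisors of 480: 1, 2, 3, 4, 5, 6, 8, 10, 12, 15, 16, 20, 24, 30, 32, 40, 48, 60, 80, 96, 120, 160, 240, 480.
Test each divisor d:
392^1 ≡ 392
392^2 ≡ 307
392^3 ≡ 188
392^4 ≡ 443
392^5 ≡ 273
392^6 ≡ 35
392^8 ≡ 205
392^10 ≡ 222
392^12 ≡ 171
392^15 ≡ 1
So ord_527(392) = 15.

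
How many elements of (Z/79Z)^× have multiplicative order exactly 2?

1

φ(79) = 79 − 1 = 78 = 2 · 3 · 13.
Since (Z/79Z)^× is cyclic of order 78, the number of elements of order d is φ(d) when d | 78 and 0 otherwise.
2 | 78, and φ(2) = 2 − 1 = 1.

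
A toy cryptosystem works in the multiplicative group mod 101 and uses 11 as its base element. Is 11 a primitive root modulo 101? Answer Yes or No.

Yes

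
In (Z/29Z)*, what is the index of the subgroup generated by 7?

4

Since 7 ∈ (Z/29Z)^×, its order divides φ(29) = 29 − 1 = 28 = 2^2 · 7.
Divisors of 28: 1, 2, 4, 7, 14, 28.
Check 7^d mod 29 for each divisor in increasing order:
7^1 ≡ 7 (mod 29)
7^2 ≡ 20 (mod 29)
7^4 ≡ 23 (mod 29)
7^7 ≡ 1 (mod 29) ✓
Thus |⟨7⟩| = ord(7) = 7.
[(Z/29Z)^× : ⟨7⟩] = 28/7 = 4.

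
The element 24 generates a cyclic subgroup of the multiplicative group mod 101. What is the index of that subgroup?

The order of 24 must divide φ(101) = 101 − 1 = 100 = 2^2 · 5^2.
Divisors of 100: 1, 2, 4, 5, 10, 20, 25, 50, 100.
Evaluate successive powers at the divisors of 100:
24^1 ≡ 24 (mod 101)
24^2 ≡ 71 (mod 101)
24^4 ≡ 92 (mod 101)
24^5 ≡ 87 (mod 101)
24^10 ≡ 95 (mod 101)
24^20 ≡ 36 (mod 101)
24^25 ≡ 1 (mod 101) ✓
The order of 24 is 25, so the subgroup it generates has 25 elements.
Index = |(Z/101Z)^×| / |⟨24⟩| = 100 / 25 = 4.

4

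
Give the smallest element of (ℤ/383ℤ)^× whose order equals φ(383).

φ(383) = 383 − 1 = 382 = 2 · 191.
g is a primitive root iff g^(382/q) ≢ 1 (mod 383) for each prime q ∈ {2, 191}.
g = 2: 2^191 ≡ 1 — hits 1, so not a primitive root.
g = 3: 3^191 ≡ 1 — hits 1, so not a primitive root.
g = 4: 4^191 ≡ 1 — hits 1, so not a primitive root.
g = 5: 5^191 ≡ 382; 5^2 ≡ 25 — none is 1, so 5 is a primitive root.
So 5 is the smallest generator of (Z/383Z)^×.

5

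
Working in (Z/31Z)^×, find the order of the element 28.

ord(28) | φ(31) = 31 − 1 = 30 = 2 · 3 · 5.
Divisors of 30: 1, 2, 3, 5, 6, 10, 15, 30.
Evaluate successive powers at the divisors of 30:
28^1 ≡ 28 (mod 31)
28^2 ≡ 9 (mod 31)
28^3 ≡ 4 (mod 31)
28^5 ≡ 5 (mod 31)
28^6 ≡ 16 (mod 31)
28^10 ≡ 25 (mod 31)
28^15 ≡ 1 (mod 31) ✓
Therefore the multiplicative order of 28 modulo 31 is 15.

15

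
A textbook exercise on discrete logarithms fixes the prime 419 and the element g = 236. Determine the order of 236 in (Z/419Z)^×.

209

ord(236) | φ(419) = 419 − 1 = 418 = 2 · 11 · 19.
Divisors of 418: 1, 2, 11, 19, 22, 38, 209, 418.
Compute 236^d (mod 419) for the divisors d until we hit 1:
236^1 ≡ 236 (mod 419)
236^2 ≡ 388 (mod 419)
236^11 ≡ 114 (mod 419)
236^19 ≡ 102 (mod 419)
236^22 ≡ 7 (mod 419)
236^38 ≡ 348 (mod 419)
236^209 ≡ 1 (mod 419) ✓
The smallest such exponent is 209, so the order of 236 is 209.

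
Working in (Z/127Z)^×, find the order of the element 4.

7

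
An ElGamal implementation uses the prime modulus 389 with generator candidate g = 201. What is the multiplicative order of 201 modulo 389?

The order of 201 must divide φ(389) = 389 − 1 = 388 = 2^2 · 97.
Divisors of 388: 1, 2, 4, 97, 194, 388.
Check 201^d mod 389 for each divisor in increasing order:
201^1 ≡ 201
201^2 ≡ 334
201^4 ≡ 302
201^97 ≡ 274
201^194 ≡ 388
201^388 ≡ 1
The smallest such exponent is 388, so the order of 201 is 388.

388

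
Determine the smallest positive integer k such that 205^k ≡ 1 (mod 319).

The order of 205 must divide φ(319) = φ(11·29) = (11−1)·(29−1) = 10·28 = 280 = 2^3 · 5 · 7.
Divisors of 280: 1, 2, 4, 5, 7, 8, 10, 14, 20, 28, 35, 40, 56, 70, 140, 280.
Check 205^d mod 319 for each divisor in increasing order:
205^1 ≡ 205 (mod 319)
205^2 ≡ 236 (mod 319)
205^4 ≡ 190 (mod 319)
205^5 ≡ 32 (mod 319)
205^7 ≡ 215 (mod 319)
205^8 ≡ 53 (mod 319)
205^10 ≡ 67 (mod 319)
205^14 ≡ 289 (mod 319)
205^20 ≡ 23 (mod 319)
205^28 ≡ 262 (mod 319)
205^35 ≡ 186 (mod 319)
205^40 ≡ 210 (mod 319)
205^56 ≡ 59 (mod 319)
205^70 ≡ 144 (mod 319)
205^140 ≡ 1 (mod 319) ✓
So ord_319(205) = 140.

140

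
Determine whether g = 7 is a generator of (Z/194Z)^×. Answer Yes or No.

Yes

φ(194) = φ(2)·φ(97) = 1·96 = 96 = 2^5 · 3.
Test 7^(96/q) mod 194 for each prime factor q of 96:
7^48 ≡ 193 (mod 194)  [q = 2: ≢ 1 ✓]
7^32 ≡ 35 (mod 194)  [q = 3: ≢ 1 ✓]
None equal 1, so ord_194(7) = 96: 7 is a primitive root.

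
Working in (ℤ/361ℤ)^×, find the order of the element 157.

171

The order of 157 must divide φ(361) = φ(19^2) = 19·(19−1) = 342 = 2 · 3^2 · 19.
Divisors of 342: 1, 2, 3, 6, 9, 18, 19, 38, 57, 114, 171, 342.
Check 157^d mod 361 for each divisor in increasing order:
157^1 ≡ 157 (mod 361)
157^2 ≡ 101 (mod 361)
157^3 ≡ 334 (mod 361)
157^6 ≡ 7 (mod 361)
157^9 ≡ 172 (mod 361)
157^18 ≡ 343 (mod 361)
157^19 ≡ 62 (mod 361)
157^38 ≡ 234 (mod 361)
157^57 ≡ 68 (mod 361)
157^114 ≡ 292 (mod 361)
157^171 ≡ 1 (mod 361) ✓
Hence ord(157) = 171.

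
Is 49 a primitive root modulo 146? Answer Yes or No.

No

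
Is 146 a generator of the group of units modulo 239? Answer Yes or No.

Yes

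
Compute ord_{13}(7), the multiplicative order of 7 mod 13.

By Lagrange's theorem, ord_13(7) divides φ(13) = 13 − 1 = 12 = 2^2 · 3.
Divisors of 12: 1, 2, 3, 4, 6, 12.
Evaluate successive powers at the divisors of 12:
7^1 ≡ 7 (mod 13)
7^2 ≡ 10 (mod 13)
7^3 ≡ 5 (mod 13)
7^4 ≡ 9 (mod 13)
7^6 ≡ 12 (mod 13)
7^12 ≡ 1 (mod 13) ✓
Therefore the multiplicative order of 7 modulo 13 is 12.

12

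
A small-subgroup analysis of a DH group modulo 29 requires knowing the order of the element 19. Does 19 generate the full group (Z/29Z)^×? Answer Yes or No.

Yes

φ(29) = 29 − 1 = 28 = 2^2 · 7.
19 is a primitive root mod 29 iff 19^(φ(29)/q) ≢ 1 for every prime q | φ(29), i.e. q ∈ {2, 7}.
19^14 ≡ 28 (mod 29)  [q = 2: ≢ 1 ✓]
19^4 ≡ 24 (mod 29)  [q = 7: ≢ 1 ✓]
Every test exponent gives a nontrivial residue, hence 19 generates the full group.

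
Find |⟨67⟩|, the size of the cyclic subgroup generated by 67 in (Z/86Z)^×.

ord(67) | φ(86) = φ(2)·φ(43) = 1·42 = 42 = 2 · 3 · 7.
Divisors of 42: 1, 2, 3, 6, 7, 14, 21, 42.
Check 67^d mod 86 for each divisor in increasing order:
67^1 ≡ 67 (mod 86)
67^2 ≡ 17 (mod 86)
67^3 ≡ 21 (mod 86)
67^6 ≡ 11 (mod 86)
67^7 ≡ 49 (mod 86)
67^14 ≡ 79 (mod 86)
67^21 ≡ 1 (mod 86) ✓
So ord_86(67) = 21.

21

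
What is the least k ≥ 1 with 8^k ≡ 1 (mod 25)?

20

The order of 8 must divide φ(25) = φ(5^2) = 5·(5−1) = 20 = 2^2 · 5.
Divisors of 20: 1, 2, 4, 5, 10, 20.
Evaluate successive powers at the divisors of 20:
8^1 ≡ 8 (mod 25)
8^2 ≡ 14 (mod 25)
8^4 ≡ 21 (mod 25)
8^5 ≡ 18 (mod 25)
8^10 ≡ 24 (mod 25)
8^20 ≡ 1 (mod 25) ✓
Therefore the multiplicative order of 8 modulo 25 is 20.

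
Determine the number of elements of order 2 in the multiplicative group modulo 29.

1

φ(29) = 29 − 1 = 28 = 2^2 · 7.
(Z/29Z)^× is cyclic (|G| = 28); a cyclic group of order m has exactly φ(d) elements of each order d | m, and none otherwise.
2 | 28, and φ(2) = 2 − 1 = 1.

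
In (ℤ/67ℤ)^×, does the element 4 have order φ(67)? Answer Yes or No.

No

φ(67) = 67 − 1 = 66 = 2 · 3 · 11.
4 is a primitive root mod 67 iff 4^(φ(67)/q) ≢ 1 for every prime q | φ(67), i.e. q ∈ {2, 3, 11}.
4^33 ≡ 1 (mod 67)  [q = 2: ≡ 1 ✗]
4^22 ≡ 29 (mod 67)  [q = 3: ≢ 1 ✓]
4^6 ≡ 9 (mod 67)  [q = 11: ≢ 1 ✓]
The check at q = 2 fails, so 4 generates a proper subgroup.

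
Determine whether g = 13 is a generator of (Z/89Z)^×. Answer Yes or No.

Yes

φ(89) = 89 − 1 = 88 = 2^3 · 11.
An element g generates (Z/89Z)^× iff g^(88/q) ≢ 1 (mod 89) for each prime q ∈ {2, 11}.
13^44 ≡ 88 (mod 89)  [q = 2: ≢ 1 ✓]
13^8 ≡ 64 (mod 89)  [q = 11: ≢ 1 ✓]
All checks pass, so 13 has order 88 and is a primitive root modulo 89.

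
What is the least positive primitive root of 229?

φ(229) = 229 − 1 = 228 = 2^2 · 3 · 19.
g is a primitive root iff g^(228/q) ≢ 1 (mod 229) for each prime q ∈ {2, 3, 19}.
g = 2: 2^114 ≡ 228; 2^76 ≡ 1 — hits 1, so not a primitive root.
g = 3: 3^114 ≡ 1 — hits 1, so not a primitive root.
g = 4: 4^114 ≡ 1 — hits 1, so not a primitive root.
g = 5: 5^114 ≡ 1 — hits 1, so not a primitive root.
g = 6: 6^114 ≡ 228; 6^76 ≡ 134; 6^12 ≡ 165 — none is 1, so 6 is a primitive root.
So 6 is the smallest generator of (Z/229Z)^×.

6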